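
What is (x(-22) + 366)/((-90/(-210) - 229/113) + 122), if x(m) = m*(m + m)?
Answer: 527597/47619 ≈ 11.080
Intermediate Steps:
x(m) = 2*m**2 (x(m) = m*(2*m) = 2*m**2)
(x(-22) + 366)/((-90/(-210) - 229/113) + 122) = (2*(-22)**2 + 366)/((-90/(-210) - 229/113) + 122) = (2*484 + 366)/((-90*(-1/210) - 229*1/113) + 122) = (968 + 366)/((3/7 - 229/113) + 122) = 1334/(-1264/791 + 122) = 1334/(95238/791) = 1334*(791/95238) = 527597/47619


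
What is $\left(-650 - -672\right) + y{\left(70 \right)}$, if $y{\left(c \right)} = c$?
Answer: $92$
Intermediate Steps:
$\left(-650 - -672\right) + y{\left(70 \right)} = \left(-650 - -672\right) + 70 = \left(-650 + 672\right) + 70 = 22 + 70 = 92$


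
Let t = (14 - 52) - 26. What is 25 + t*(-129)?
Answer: 8281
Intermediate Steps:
t = -64 (t = -38 - 26 = -64)
25 + t*(-129) = 25 - 64*(-129) = 25 + 8256 = 8281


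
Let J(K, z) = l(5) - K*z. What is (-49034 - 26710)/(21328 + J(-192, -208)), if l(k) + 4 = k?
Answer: 75744/18607 ≈ 4.0707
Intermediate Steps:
l(k) = -4 + k
J(K, z) = 1 - K*z (J(K, z) = (-4 + 5) - K*z = 1 - K*z)
(-49034 - 26710)/(21328 + J(-192, -208)) = (-49034 - 26710)/(21328 + (1 - 1*(-192)*(-208))) = -75744/(21328 + (1 - 39936)) = -75744/(21328 - 39935) = -75744/(-18607) = -75744*(-1/18607) = 75744/18607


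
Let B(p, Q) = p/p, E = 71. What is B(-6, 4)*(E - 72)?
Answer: -1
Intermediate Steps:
B(p, Q) = 1
B(-6, 4)*(E - 72) = 1*(71 - 72) = 1*(-1) = -1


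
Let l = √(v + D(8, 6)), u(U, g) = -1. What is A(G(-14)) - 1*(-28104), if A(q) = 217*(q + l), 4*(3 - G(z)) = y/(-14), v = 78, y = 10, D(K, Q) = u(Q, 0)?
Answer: 115175/4 + 217*√77 ≈ 30698.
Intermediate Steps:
D(K, Q) = -1
l = √77 (l = √(78 - 1) = √77 ≈ 8.7750)
G(z) = 89/28 (G(z) = 3 - 5/(2*(-14)) = 3 - 5*(-1)/(2*14) = 3 - ¼*(-5/7) = 3 + 5/28 = 89/28)
A(q) = 217*q + 217*√77 (A(q) = 217*(q + √77) = 217*q + 217*√77)
A(G(-14)) - 1*(-28104) = (217*(89/28) + 217*√77) - 1*(-28104) = (2759/4 + 217*√77) + 28104 = 115175/4 + 217*√77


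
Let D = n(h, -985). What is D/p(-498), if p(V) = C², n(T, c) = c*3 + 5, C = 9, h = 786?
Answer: -2950/81 ≈ -36.420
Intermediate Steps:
n(T, c) = 5 + 3*c (n(T, c) = 3*c + 5 = 5 + 3*c)
p(V) = 81 (p(V) = 9² = 81)
D = -2950 (D = 5 + 3*(-985) = 5 - 2955 = -2950)
D/p(-498) = -2950/81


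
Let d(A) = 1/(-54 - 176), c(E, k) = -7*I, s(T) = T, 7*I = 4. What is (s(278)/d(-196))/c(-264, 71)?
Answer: 15985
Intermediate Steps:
I = 4/7 (I = (⅐)*4 = 4/7 ≈ 0.57143)
c(E, k) = -4 (c(E, k) = -7*4/7 = -4)
d(A) = -1/230 (d(A) = 1/(-230) = -1/230)
(s(278)/d(-196))/c(-264, 71) = (278/(-1/230))/(-4) = (278*(-230))*(-¼) = -63940*(-¼) = 15985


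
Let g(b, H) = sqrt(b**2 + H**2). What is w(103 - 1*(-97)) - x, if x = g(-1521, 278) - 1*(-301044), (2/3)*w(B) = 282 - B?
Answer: -300921 - 5*sqrt(95629) ≈ -3.0247e+5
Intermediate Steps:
w(B) = 423 - 3*B/2 (w(B) = 3*(282 - B)/2 = 423 - 3*B/2)
g(b, H) = sqrt(H**2 + b**2)
x = 301044 + 5*sqrt(95629) (x = sqrt(278**2 + (-1521)**2) - 1*(-301044) = sqrt(77284 + 2313441) + 301044 = sqrt(2390725) + 301044 = 5*sqrt(95629) + 301044 = 301044 + 5*sqrt(95629) ≈ 3.0259e+5)
w(103 - 1*(-97)) - x = (423 - 3*(103 - 1*(-97))/2) - (301044 + 5*sqrt(95629)) = (423 - 3*(103 + 97)/2) + (-301044 - 5*sqrt(95629)) = (423 - 3/2*200) + (-301044 - 5*sqrt(95629)) = (423 - 300) + (-301044 - 5*sqrt(95629)) = 123 + (-301044 - 5*sqrt(95629)) = -300921 - 5*sqrt(95629)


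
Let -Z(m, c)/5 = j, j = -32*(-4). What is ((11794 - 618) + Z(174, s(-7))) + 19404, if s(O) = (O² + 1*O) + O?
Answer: 29940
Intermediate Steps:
s(O) = O² + 2*O (s(O) = (O² + O) + O = (O + O²) + O = O² + 2*O)
j = 128
Z(m, c) = -640 (Z(m, c) = -5*128 = -640)
((11794 - 618) + Z(174, s(-7))) + 19404 = ((11794 - 618) - 640) + 19404 = (11176 - 640) + 19404 = 10536 + 19404 = 29940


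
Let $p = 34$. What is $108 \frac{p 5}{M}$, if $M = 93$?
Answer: $\frac{6120}{31} \approx 197.42$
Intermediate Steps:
$108 \frac{p 5}{M} = 108 \frac{34 \cdot 5}{93} = 108 \cdot 170 \cdot \frac{1}{93} = 108 \cdot \frac{170}{93} = \frac{6120}{31}$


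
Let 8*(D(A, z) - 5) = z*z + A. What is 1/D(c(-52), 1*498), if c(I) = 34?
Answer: 4/124039 ≈ 3.2248e-5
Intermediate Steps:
D(A, z) = 5 + A/8 + z**2/8 (D(A, z) = 5 + (z*z + A)/8 = 5 + (z**2 + A)/8 = 5 + (A + z**2)/8 = 5 + (A/8 + z**2/8) = 5 + A/8 + z**2/8)
1/D(c(-52), 1*498) = 1/(5 + (1/8)*34 + (1*498)**2/8) = 1/(5 + 17/4 + (1/8)*498**2) = 1/(5 + 17/4 + (1/8)*248004) = 1/(5 + 17/4 + 62001/2) = 1/(124039/4) = 4/124039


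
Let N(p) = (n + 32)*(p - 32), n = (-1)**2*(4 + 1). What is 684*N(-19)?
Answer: -1290708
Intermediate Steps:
n = 5 (n = 1*5 = 5)
N(p) = -1184 + 37*p (N(p) = (5 + 32)*(p - 32) = 37*(-32 + p) = -1184 + 37*p)
684*N(-19) = 684*(-1184 + 37*(-19)) = 684*(-1184 - 703) = 684*(-1887) = -1290708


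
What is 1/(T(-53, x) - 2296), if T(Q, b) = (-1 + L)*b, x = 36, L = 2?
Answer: -1/2260 ≈ -0.00044248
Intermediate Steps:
T(Q, b) = b (T(Q, b) = (-1 + 2)*b = 1*b = b)
1/(T(-53, x) - 2296) = 1/(36 - 2296) = 1/(-2260) = -1/2260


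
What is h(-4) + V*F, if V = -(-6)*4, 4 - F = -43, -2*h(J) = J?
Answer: 1130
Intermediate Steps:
h(J) = -J/2
F = 47 (F = 4 - 1*(-43) = 4 + 43 = 47)
V = 24 (V = -6*(-4) = 24)
h(-4) + V*F = -½*(-4) + 24*47 = 2 + 1128 = 1130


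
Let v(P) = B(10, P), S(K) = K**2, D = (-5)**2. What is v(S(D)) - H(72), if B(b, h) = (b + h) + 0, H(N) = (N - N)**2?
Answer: 635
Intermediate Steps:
H(N) = 0 (H(N) = 0**2 = 0)
D = 25
B(b, h) = b + h
v(P) = 10 + P
v(S(D)) - H(72) = (10 + 25**2) - 1*0 = (10 + 625) + 0 = 635 + 0 = 635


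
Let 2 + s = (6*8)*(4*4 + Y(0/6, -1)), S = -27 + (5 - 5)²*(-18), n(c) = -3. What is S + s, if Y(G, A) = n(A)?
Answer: 595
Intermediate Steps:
Y(G, A) = -3
S = -27 (S = -27 + 0²*(-18) = -27 + 0*(-18) = -27 + 0 = -27)
s = 622 (s = -2 + (6*8)*(4*4 - 3) = -2 + 48*(16 - 3) = -2 + 48*13 = -2 + 624 = 622)
S + s = -27 + 622 = 595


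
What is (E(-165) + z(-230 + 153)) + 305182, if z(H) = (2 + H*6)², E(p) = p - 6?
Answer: 516611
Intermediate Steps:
E(p) = -6 + p
z(H) = (2 + 6*H)²
(E(-165) + z(-230 + 153)) + 305182 = ((-6 - 165) + 4*(1 + 3*(-230 + 153))²) + 305182 = (-171 + 4*(1 + 3*(-77))²) + 305182 = (-171 + 4*(1 - 231)²) + 305182 = (-171 + 4*(-230)²) + 305182 = (-171 + 4*52900) + 305182 = (-171 + 211600) + 305182 = 211429 + 305182 = 516611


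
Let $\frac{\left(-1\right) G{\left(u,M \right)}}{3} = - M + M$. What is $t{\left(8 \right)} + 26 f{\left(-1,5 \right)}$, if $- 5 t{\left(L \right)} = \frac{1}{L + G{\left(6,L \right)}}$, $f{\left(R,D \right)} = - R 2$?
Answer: $\frac{2079}{40} \approx 51.975$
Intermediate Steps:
$f{\left(R,D \right)} = - 2 R$
$G{\left(u,M \right)} = 0$ ($G{\left(u,M \right)} = - 3 \left(- M + M\right) = \left(-3\right) 0 = 0$)
$t{\left(L \right)} = - \frac{1}{5 L}$ ($t{\left(L \right)} = - \frac{1}{5 \left(L + 0\right)} = - \frac{1}{5 L}$)
$t{\left(8 \right)} + 26 f{\left(-1,5 \right)} = - \frac{1}{5 \cdot 8} + 26 \left(\left(-2\right) \left(-1\right)\right) = \left(- \frac{1}{5}\right) \frac{1}{8} + 26 \cdot 2 = - \frac{1}{40} + 52 = \frac{2079}{40}$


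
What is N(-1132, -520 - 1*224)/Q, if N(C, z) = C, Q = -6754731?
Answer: 1132/6754731 ≈ 0.00016759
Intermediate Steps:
N(-1132, -520 - 1*224)/Q = -1132/(-6754731) = -1132*(-1/6754731) = 1132/6754731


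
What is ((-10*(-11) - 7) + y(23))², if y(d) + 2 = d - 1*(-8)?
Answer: 17424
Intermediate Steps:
y(d) = 6 + d (y(d) = -2 + (d - 1*(-8)) = -2 + (d + 8) = -2 + (8 + d) = 6 + d)
((-10*(-11) - 7) + y(23))² = ((-10*(-11) - 7) + (6 + 23))² = ((110 - 7) + 29)² = (103 + 29)² = 132² = 17424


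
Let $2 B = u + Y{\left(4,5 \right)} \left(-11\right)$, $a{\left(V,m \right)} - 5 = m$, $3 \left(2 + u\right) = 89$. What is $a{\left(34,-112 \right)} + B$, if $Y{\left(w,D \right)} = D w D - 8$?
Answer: $- \frac{3595}{6} \approx -599.17$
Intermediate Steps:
$u = \frac{83}{3}$ ($u = -2 + \frac{1}{3} \cdot 89 = -2 + \frac{89}{3} = \frac{83}{3} \approx 27.667$)
$Y{\left(w,D \right)} = -8 + w D^{2}$ ($Y{\left(w,D \right)} = w D^{2} - 8 = -8 + w D^{2}$)
$a{\left(V,m \right)} = 5 + m$
$B = - \frac{2953}{6}$ ($B = \frac{\frac{83}{3} + \left(-8 + 4 \cdot 5^{2}\right) \left(-11\right)}{2} = \frac{\frac{83}{3} + \left(-8 + 4 \cdot 25\right) \left(-11\right)}{2} = \frac{\frac{83}{3} + \left(-8 + 100\right) \left(-11\right)}{2} = \frac{\frac{83}{3} + 92 \left(-11\right)}{2} = \frac{\frac{83}{3} - 1012}{2} = \frac{1}{2} \left(- \frac{2953}{3}\right) = - \frac{2953}{6} \approx -492.17$)
$a{\left(34,-112 \right)} + B = \left(5 - 112\right) - \frac{2953}{6} = -107 - \frac{2953}{6} = - \frac{3595}{6}$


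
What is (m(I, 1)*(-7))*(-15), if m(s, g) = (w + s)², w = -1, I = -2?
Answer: 945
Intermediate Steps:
m(s, g) = (-1 + s)²
(m(I, 1)*(-7))*(-15) = ((-1 - 2)²*(-7))*(-15) = ((-3)²*(-7))*(-15) = (9*(-7))*(-15) = -63*(-15) = 945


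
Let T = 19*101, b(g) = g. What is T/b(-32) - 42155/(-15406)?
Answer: -14107577/246496 ≈ -57.232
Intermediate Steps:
T = 1919
T/b(-32) - 42155/(-15406) = 1919/(-32) - 42155/(-15406) = 1919*(-1/32) - 42155*(-1/15406) = -1919/32 + 42155/15406 = -14107577/246496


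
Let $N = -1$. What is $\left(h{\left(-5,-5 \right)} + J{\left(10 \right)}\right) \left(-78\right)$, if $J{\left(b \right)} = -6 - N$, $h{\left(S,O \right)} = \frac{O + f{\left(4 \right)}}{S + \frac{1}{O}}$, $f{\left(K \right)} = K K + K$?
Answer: $615$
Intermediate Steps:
$f{\left(K \right)} = K + K^{2}$ ($f{\left(K \right)} = K^{2} + K = K + K^{2}$)
$h{\left(S,O \right)} = \frac{20 + O}{S + \frac{1}{O}}$ ($h{\left(S,O \right)} = \frac{O + 4 \left(1 + 4\right)}{S + \frac{1}{O}} = \frac{O + 4 \cdot 5}{S + \frac{1}{O}} = \frac{O + 20}{S + \frac{1}{O}} = \frac{20 + O}{S + \frac{1}{O}}$)
$J{\left(b \right)} = -5$ ($J{\left(b \right)} = -6 - -1 = -6 + 1 = -5$)
$\left(h{\left(-5,-5 \right)} + J{\left(10 \right)}\right) \left(-78\right) = \left(- \frac{5 \left(20 - 5\right)}{1 - -25} - 5\right) \left(-78\right) = \left(\left(-5\right) \frac{1}{1 + 25} \cdot 15 - 5\right) \left(-78\right) = \left(\left(-5\right) \frac{1}{26} \cdot 15 - 5\right) \left(-78\right) = \left(- \frac{75}{26} - 5\right) \left(-78\right) = \left(- \frac{205}{26}\right) \left(-78\right) = 615$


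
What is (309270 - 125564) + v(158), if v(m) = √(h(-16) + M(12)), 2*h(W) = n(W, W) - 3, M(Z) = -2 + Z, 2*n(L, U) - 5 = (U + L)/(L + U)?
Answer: 183706 + √10 ≈ 1.8371e+5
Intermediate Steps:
n(L, U) = 3 (n(L, U) = 5/2 + ((U + L)/(L + U))/2 = 5/2 + ((L + U)/(L + U))/2 = 5/2 + (½)*1 = 5/2 + ½ = 3)
h(W) = 0 (h(W) = (3 - 3)/2 = (½)*0 = 0)
v(m) = √10 (v(m) = √(0 + (-2 + 12)) = √(0 + 10) = √10)
(309270 - 125564) + v(158) = (309270 - 125564) + √10 = 183706 + √10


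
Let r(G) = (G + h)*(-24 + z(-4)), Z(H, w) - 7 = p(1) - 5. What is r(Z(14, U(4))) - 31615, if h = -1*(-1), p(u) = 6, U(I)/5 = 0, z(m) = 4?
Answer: -31795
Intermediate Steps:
U(I) = 0 (U(I) = 5*0 = 0)
h = 1
Z(H, w) = 8 (Z(H, w) = 7 + (6 - 5) = 7 + 1 = 8)
r(G) = -20 - 20*G (r(G) = (G + 1)*(-24 + 4) = (1 + G)*(-20) = -20 - 20*G)
r(Z(14, U(4))) - 31615 = (-20 - 20*8) - 31615 = (-20 - 160) - 31615 = -180 - 31615 = -31795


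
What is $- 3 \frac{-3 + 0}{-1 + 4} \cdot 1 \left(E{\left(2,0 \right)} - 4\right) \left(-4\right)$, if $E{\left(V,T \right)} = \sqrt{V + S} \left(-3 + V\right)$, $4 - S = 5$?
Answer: $60$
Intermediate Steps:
$S = -1$ ($S = 4 - 5 = -1$)
$E{\left(V,T \right)} = \sqrt{-1 + V} \left(-3 + V\right)$ ($E{\left(V,T \right)} = \sqrt{V - 1} \left(-3 + V\right) = \sqrt{-1 + V} \left(-3 + V\right)$)
$- 3 \frac{-3 + 0}{-1 + 4} \cdot 1 \left(E{\left(2,0 \right)} - 4\right) \left(-4\right) = - 3 \frac{-3 + 0}{-1 + 4} \cdot 1 \left(\sqrt{-1 + 2} \left(-3 + 2\right) - 4\right) \left(-4\right) = - 3 \left(- \frac{3}{3}\right) 1 \left(\sqrt{1} \left(-1\right) - 4\right) \left(-4\right) = - 3 \left(\left(-3\right) \frac{1}{3}\right) 1 \left(1 \left(-1\right) - 4\right) \left(-4\right) = \left(-3\right) \left(-1\right) 1 \left(-1 - 4\right) \left(-4\right) = 3 \cdot 1 \left(\left(-5\right) \left(-4\right)\right) = 3 \cdot 20 = 60$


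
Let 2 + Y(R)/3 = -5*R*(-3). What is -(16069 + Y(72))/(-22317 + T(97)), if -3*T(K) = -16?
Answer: 57909/66935 ≈ 0.86515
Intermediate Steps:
T(K) = 16/3 (T(K) = -1/3*(-16) = 16/3)
Y(R) = -6 + 45*R (Y(R) = -6 + 3*(-5*R*(-3)) = -6 + 3*(15*R) = -6 + 45*R)
-(16069 + Y(72))/(-22317 + T(97)) = -(16069 + (-6 + 45*72))/(-22317 + 16/3) = -(16069 + (-6 + 3240))/(-66935/3) = -(16069 + 3234)*(-3)/66935 = -19303*(-3)/66935 = -1*(-57909/66935) = 57909/66935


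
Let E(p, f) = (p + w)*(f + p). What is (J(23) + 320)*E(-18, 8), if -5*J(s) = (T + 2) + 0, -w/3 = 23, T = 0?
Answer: 278052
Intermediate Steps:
w = -69 (w = -3*23 = -69)
E(p, f) = (-69 + p)*(f + p) (E(p, f) = (p - 69)*(f + p) = (-69 + p)*(f + p))
J(s) = -⅖ (J(s) = -((0 + 2) + 0)/5 = -(2 + 0)/5 = -⅕*2 = -⅖)
(J(23) + 320)*E(-18, 8) = (-⅖ + 320)*((-18)² - 69*8 - 69*(-18) + 8*(-18)) = 1598*(324 - 552 + 1242 - 144)/5 = (1598/5)*870 = 278052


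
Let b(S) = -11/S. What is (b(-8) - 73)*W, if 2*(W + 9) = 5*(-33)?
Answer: 104859/16 ≈ 6553.7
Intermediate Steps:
W = -183/2 (W = -9 + (5*(-33))/2 = -9 + (½)*(-165) = -9 - 165/2 = -183/2 ≈ -91.500)
(b(-8) - 73)*W = (-11/(-8) - 73)*(-183/2) = (-11*(-⅛) - 73)*(-183/2) = (11/8 - 73)*(-183/2) = -573/8*(-183/2) = 104859/16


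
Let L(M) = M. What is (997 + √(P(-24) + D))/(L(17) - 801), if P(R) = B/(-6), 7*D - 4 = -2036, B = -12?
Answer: -997/784 - I*√14126/5488 ≈ -1.2717 - 0.021657*I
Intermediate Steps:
D = -2032/7 (D = 4/7 + (⅐)*(-2036) = 4/7 - 2036/7 = -2032/7 ≈ -290.29)
P(R) = 2 (P(R) = -12/(-6) = -12*(-⅙) = 2)
(997 + √(P(-24) + D))/(L(17) - 801) = (997 + √(2 - 2032/7))/(17 - 801) = (997 + √(-2018/7))/(-784) = (997 + I*√14126/7)*(-1/784) = -997/784 - I*√14126/5488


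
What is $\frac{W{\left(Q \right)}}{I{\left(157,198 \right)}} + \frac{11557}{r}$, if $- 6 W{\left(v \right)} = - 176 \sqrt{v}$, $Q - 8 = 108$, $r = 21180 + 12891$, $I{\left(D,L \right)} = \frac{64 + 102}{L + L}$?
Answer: $\frac{11557}{34071} + \frac{11616 \sqrt{29}}{83} \approx 754.0$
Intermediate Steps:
$I{\left(D,L \right)} = \frac{83}{L}$ ($I{\left(D,L \right)} = \frac{166}{2 L} = 166 \frac{1}{2 L} = \frac{83}{L}$)
$r = 34071$
$Q = 116$ ($Q = 8 + 108 = 116$)
$W{\left(v \right)} = \frac{88 \sqrt{v}}{3}$ ($W{\left(v \right)} = - \frac{\left(-176\right) \sqrt{v}}{6} = \frac{88 \sqrt{v}}{3}$)
$\frac{W{\left(Q \right)}}{I{\left(157,198 \right)}} + \frac{11557}{r} = \frac{\frac{88}{3} \sqrt{116}}{83 \cdot \frac{1}{198}} + \frac{11557}{34071} = \frac{\frac{88}{3} \cdot 2 \sqrt{29}}{83 \cdot \frac{1}{198}} + 11557 \cdot \frac{1}{34071} = \frac{\frac{176}{3} \sqrt{29}}{\frac{83}{198}} + \frac{11557}{34071} = \frac{176 \sqrt{29}}{3} \cdot \frac{198}{83} + \frac{11557}{34071} = \frac{11616 \sqrt{29}}{83} + \frac{11557}{34071} = \frac{11557}{34071} + \frac{11616 \sqrt{29}}{83}$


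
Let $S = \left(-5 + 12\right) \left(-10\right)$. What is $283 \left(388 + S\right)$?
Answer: $89994$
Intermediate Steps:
$S = -70$ ($S = 7 \left(-10\right) = -70$)
$283 \left(388 + S\right) = 283 \left(388 - 70\right) = 283 \cdot 318 = 89994$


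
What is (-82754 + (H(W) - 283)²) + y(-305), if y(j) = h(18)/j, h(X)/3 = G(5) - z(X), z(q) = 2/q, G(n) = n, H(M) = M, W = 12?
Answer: -8521439/915 ≈ -9313.0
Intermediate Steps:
h(X) = 15 - 6/X (h(X) = 3*(5 - 2/X) = 15 - 6/X)
y(j) = 44/(3*j) (y(j) = (15 - 6/18)/j = (15 - 6*1/18)/j = (15 - ⅓)/j = 44/(3*j))
(-82754 + (H(W) - 283)²) + y(-305) = (-82754 + (12 - 283)²) + (44/3)/(-305) = (-82754 + (-271)²) + (44/3)*(-1/305) = (-82754 + 73441) - 44/915 = -9313 - 44/915 = -8521439/915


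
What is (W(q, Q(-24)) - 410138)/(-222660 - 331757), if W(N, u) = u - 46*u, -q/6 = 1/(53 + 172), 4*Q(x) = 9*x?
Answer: 407708/554417 ≈ 0.73538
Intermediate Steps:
Q(x) = 9*x/4 (Q(x) = (9*x)/4 = 9*x/4)
q = -2/75 (q = -6/(53 + 172) = -6/225 = -6*1/225 = -2/75 ≈ -0.026667)
W(N, u) = -45*u
(W(q, Q(-24)) - 410138)/(-222660 - 331757) = (-405*(-24)/4 - 410138)/(-222660 - 331757) = (-45*(-54) - 410138)/(-554417) = (2430 - 410138)*(-1/554417) = -407708*(-1/554417) = 407708/554417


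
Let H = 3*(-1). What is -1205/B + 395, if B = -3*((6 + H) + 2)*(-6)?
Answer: 6869/18 ≈ 381.61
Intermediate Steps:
H = -3
B = 90 (B = -3*((6 - 3) + 2)*(-6) = -3*(3 + 2)*(-6) = -3*5*(-6) = -15*(-6) = 90)
-1205/B + 395 = -1205/90 + 395 = -1205*1/90 + 395 = -241/18 + 395 = 6869/18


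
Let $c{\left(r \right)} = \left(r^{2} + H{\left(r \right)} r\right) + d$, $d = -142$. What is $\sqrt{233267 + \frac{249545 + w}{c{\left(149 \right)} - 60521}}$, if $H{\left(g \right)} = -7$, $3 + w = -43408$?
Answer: $\frac{\sqrt{364038839723005}}{39505} \approx 482.97$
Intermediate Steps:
$w = -43411$ ($w = -3 - 43408 = -43411$)
$c{\left(r \right)} = -142 + r^{2} - 7 r$ ($c{\left(r \right)} = \left(r^{2} - 7 r\right) - 142 = -142 + r^{2} - 7 r$)
$\sqrt{233267 + \frac{249545 + w}{c{\left(149 \right)} - 60521}} = \sqrt{233267 + \frac{249545 - 43411}{\left(-142 + 149^{2} - 1043\right) - 60521}} = \sqrt{233267 + \frac{206134}{\left(-142 + 22201 - 1043\right) - 60521}} = \sqrt{233267 + \frac{206134}{21016 - 60521}} = \sqrt{233267 + \frac{206134}{-39505}} = \sqrt{233267 + 206134 \left(- \frac{1}{39505}\right)} = \sqrt{233267 - \frac{206134}{39505}} = \sqrt{\frac{9215006701}{39505}} = \frac{\sqrt{364038839723005}}{39505}$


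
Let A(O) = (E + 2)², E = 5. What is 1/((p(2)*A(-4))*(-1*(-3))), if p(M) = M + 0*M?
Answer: 1/294 ≈ 0.0034014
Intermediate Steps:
p(M) = M (p(M) = M + 0 = M)
A(O) = 49 (A(O) = (5 + 2)² = 7² = 49)
1/((p(2)*A(-4))*(-1*(-3))) = 1/((2*49)*(-1*(-3))) = 1/(98*3) = 1/294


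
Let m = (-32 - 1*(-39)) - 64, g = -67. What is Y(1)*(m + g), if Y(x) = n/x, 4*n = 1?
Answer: -31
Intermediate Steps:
n = ¼ (n = (¼)*1 = ¼ ≈ 0.25000)
m = -57 (m = (-32 + 39) - 64 = 7 - 64 = -57)
Y(x) = 1/(4*x)
Y(1)*(m + g) = ((¼)/1)*(-57 - 67) = ((¼)*1)*(-124) = (¼)*(-124) = -31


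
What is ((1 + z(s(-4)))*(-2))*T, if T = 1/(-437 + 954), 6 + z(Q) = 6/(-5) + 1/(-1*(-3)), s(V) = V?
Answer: 16/705 ≈ 0.022695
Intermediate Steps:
z(Q) = -103/15 (z(Q) = -6 + (6/(-5) + 1/(-1*(-3))) = -6 + (6*(-⅕) + 1/3) = -6 + (-6/5 + 1*(⅓)) = -6 + (-6/5 + ⅓) = -6 - 13/15 = -103/15)
T = 1/517 ≈ 0.0019342
((1 + z(s(-4)))*(-2))*T = ((1 - 103/15)*(-2))*(1/517) = -88/15*(-2)*(1/517) = (176/15)*(1/517) = 16/705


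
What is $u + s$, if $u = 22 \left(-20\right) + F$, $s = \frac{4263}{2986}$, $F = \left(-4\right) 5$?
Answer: $- \frac{1369297}{2986} \approx -458.57$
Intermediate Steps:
$F = -20$
$s = \frac{4263}{2986}$ ($s = 4263 \cdot \frac{1}{2986} = \frac{4263}{2986} \approx 1.4277$)
$u = -460$ ($u = 22 \left(-20\right) - 20 = -440 - 20 = -460$)
$u + s = -460 + \frac{4263}{2986} = - \frac{1369297}{2986}$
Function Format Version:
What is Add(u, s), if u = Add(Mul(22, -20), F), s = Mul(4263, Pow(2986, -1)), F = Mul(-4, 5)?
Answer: Rational(-1369297, 2986) ≈ -458.57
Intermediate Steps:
F = -20
s = Rational(4263, 2986) (s = Mul(4263, Rational(1, 2986)) = Rational(4263, 2986) ≈ 1.4277)
u = -460 (u = Add(Mul(22, -20), -20) = Add(-440, -20) = -460)
Add(u, s) = Add(-460, Rational(4263, 2986)) = Rational(-1369297, 2986)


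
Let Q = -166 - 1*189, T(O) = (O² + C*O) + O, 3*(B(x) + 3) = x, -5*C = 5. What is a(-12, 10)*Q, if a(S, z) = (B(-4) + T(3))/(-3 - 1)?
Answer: 2485/6 ≈ 414.17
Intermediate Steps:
C = -1 (C = -⅕*5 = -1)
B(x) = -3 + x/3
T(O) = O² (T(O) = (O² - O) + O = O²)
a(S, z) = -7/6 (a(S, z) = ((-3 + (⅓)*(-4)) + 3²)/(-3 - 1) = ((-3 - 4/3) + 9)/(-4) = (-13/3 + 9)*(-¼) = (14/3)*(-¼) = -7/6)
Q = -355 (Q = -166 - 189 = -355)
a(-12, 10)*Q = -7/6*(-355) = 2485/6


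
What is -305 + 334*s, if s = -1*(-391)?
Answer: 130289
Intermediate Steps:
s = 391
-305 + 334*s = -305 + 334*391 = -305 + 130594 = 130289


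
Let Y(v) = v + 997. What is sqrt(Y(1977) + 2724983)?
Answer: sqrt(2727957) ≈ 1651.7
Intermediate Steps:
Y(v) = 997 + v
sqrt(Y(1977) + 2724983) = sqrt((997 + 1977) + 2724983) = sqrt(2974 + 2724983) = sqrt(2727957)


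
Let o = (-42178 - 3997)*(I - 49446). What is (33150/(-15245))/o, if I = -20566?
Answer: -663/985681970090 ≈ -6.7263e-10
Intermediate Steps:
o = 3232804100 (o = (-42178 - 3997)*(-20566 - 49446) = -46175*(-70012) = 3232804100)
(33150/(-15245))/o = (33150/(-15245))/3232804100 = (33150*(-1/15245))*(1/3232804100) = -6630/3049*1/3232804100 = -663/985681970090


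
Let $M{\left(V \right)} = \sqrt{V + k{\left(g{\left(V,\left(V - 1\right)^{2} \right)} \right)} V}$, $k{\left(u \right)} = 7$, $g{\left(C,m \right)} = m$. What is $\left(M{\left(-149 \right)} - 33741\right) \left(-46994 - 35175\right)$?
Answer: $2772464229 - 164338 i \sqrt{298} \approx 2.7725 \cdot 10^{9} - 2.8369 \cdot 10^{6} i$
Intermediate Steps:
$M{\left(V \right)} = 2 \sqrt{2} \sqrt{V}$ ($M{\left(V \right)} = \sqrt{V + 7 V} = \sqrt{8 V} = 2 \sqrt{2} \sqrt{V}$)
$\left(M{\left(-149 \right)} - 33741\right) \left(-46994 - 35175\right) = \left(2 \sqrt{2} \sqrt{-149} - 33741\right) \left(-46994 - 35175\right) = \left(2 \sqrt{2} i \sqrt{149} - 33741\right) \left(-82169\right) = \left(2 i \sqrt{298} - 33741\right) \left(-82169\right) = \left(-33741 + 2 i \sqrt{298}\right) \left(-82169\right) = 2772464229 - 164338 i \sqrt{298}$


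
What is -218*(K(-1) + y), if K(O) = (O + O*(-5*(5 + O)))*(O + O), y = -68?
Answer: 23108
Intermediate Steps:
K(O) = 2*O*(O + O*(-25 - 5*O)) (K(O) = (O + O*(-25 - 5*O))*(2*O) = 2*O*(O + O*(-25 - 5*O)))
-218*(K(-1) + y) = -218*((-1)²*(-48 - 10*(-1)) - 68) = -218*(1*(-48 + 10) - 68) = -218*(1*(-38) - 68) = -218*(-38 - 68) = -218*(-106) = 23108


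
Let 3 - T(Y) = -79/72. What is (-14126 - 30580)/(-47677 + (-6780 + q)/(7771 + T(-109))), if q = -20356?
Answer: 25026731742/26691872131 ≈ 0.93762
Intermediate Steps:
T(Y) = 295/72 (T(Y) = 3 - (-79)/72 = 3 - 1*(-79/72) = 3 + 79/72 = 295/72)
(-14126 - 30580)/(-47677 + (-6780 + q)/(7771 + T(-109))) = (-14126 - 30580)/(-47677 + (-6780 - 20356)/(7771 + 295/72)) = -44706/(-47677 - 27136/559807/72) = -44706/(-47677 - 27136*72/559807) = -44706/(-47677 - 1953792/559807) = -44706/(-26691872131/559807) = -44706*(-559807/26691872131) = 25026731742/26691872131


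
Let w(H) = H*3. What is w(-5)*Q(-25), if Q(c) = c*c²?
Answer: 234375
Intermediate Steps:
w(H) = 3*H
Q(c) = c³
w(-5)*Q(-25) = (3*(-5))*(-25)³ = -15*(-15625) = 234375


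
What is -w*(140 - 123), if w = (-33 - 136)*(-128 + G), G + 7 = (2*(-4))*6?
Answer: -525759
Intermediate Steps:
G = -55 (G = -7 + (2*(-4))*6 = -7 - 8*6 = -7 - 48 = -55)
w = 30927 (w = (-33 - 136)*(-128 - 55) = -169*(-183) = 30927)
-w*(140 - 123) = -30927*(140 - 123) = -30927*17 = -1*525759 = -525759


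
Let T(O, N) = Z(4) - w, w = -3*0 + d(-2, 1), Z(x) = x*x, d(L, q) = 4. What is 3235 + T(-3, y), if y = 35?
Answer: 3247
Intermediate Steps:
Z(x) = x**2
w = 4 (w = -3*0 + 4 = 0 + 4 = 4)
T(O, N) = 12 (T(O, N) = 4**2 - 1*4 = 16 - 4 = 12)
3235 + T(-3, y) = 3235 + 12 = 3247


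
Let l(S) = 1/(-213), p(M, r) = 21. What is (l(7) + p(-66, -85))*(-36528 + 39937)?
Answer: 15245048/213 ≈ 71573.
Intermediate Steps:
l(S) = -1/213
(l(7) + p(-66, -85))*(-36528 + 39937) = (-1/213 + 21)*(-36528 + 39937) = (4472/213)*3409 = 15245048/213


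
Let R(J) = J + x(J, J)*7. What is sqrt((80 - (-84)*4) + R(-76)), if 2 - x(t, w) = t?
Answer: sqrt(886) ≈ 29.766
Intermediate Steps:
x(t, w) = 2 - t
R(J) = 14 - 6*J (R(J) = J + (2 - J)*7 = J + (14 - 7*J) = 14 - 6*J)
sqrt((80 - (-84)*4) + R(-76)) = sqrt((80 - (-84)*4) + (14 - 6*(-76))) = sqrt((80 - 84*(-4)) + (14 + 456)) = sqrt((80 + 336) + 470) = sqrt(416 + 470) = sqrt(886)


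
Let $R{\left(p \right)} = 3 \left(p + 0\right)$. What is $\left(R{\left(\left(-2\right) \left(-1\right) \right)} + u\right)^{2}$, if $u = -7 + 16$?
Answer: $225$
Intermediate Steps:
$R{\left(p \right)} = 3 p$
$u = 9$
$\left(R{\left(\left(-2\right) \left(-1\right) \right)} + u\right)^{2} = \left(3 \left(\left(-2\right) \left(-1\right)\right) + 9\right)^{2} = \left(3 \cdot 2 + 9\right)^{2} = \left(6 + 9\right)^{2} = 15^{2} = 225$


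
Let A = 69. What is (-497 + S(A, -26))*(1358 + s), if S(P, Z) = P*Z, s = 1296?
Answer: -6080314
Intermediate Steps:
(-497 + S(A, -26))*(1358 + s) = (-497 + 69*(-26))*(1358 + 1296) = (-497 - 1794)*2654 = -2291*2654 = -6080314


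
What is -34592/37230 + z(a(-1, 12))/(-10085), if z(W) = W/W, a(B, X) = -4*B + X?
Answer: -6977951/7509291 ≈ -0.92924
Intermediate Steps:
a(B, X) = X - 4*B
z(W) = 1
-34592/37230 + z(a(-1, 12))/(-10085) = -34592/37230 + 1/(-10085) = -34592*1/37230 + 1*(-1/10085) = -17296/18615 - 1/10085 = -6977951/7509291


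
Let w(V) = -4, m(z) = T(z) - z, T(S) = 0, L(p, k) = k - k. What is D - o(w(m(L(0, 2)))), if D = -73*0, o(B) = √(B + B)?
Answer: -2*I*√2 ≈ -2.8284*I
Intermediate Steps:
L(p, k) = 0
m(z) = -z (m(z) = 0 - z = -z)
o(B) = √2*√B (o(B) = √(2*B) = √2*√B)
D = 0
D - o(w(m(L(0, 2)))) = 0 - √2*√(-4) = 0 - √2*2*I = 0 - 2*I*√2 = -2*I*√2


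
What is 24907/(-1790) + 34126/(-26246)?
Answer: -357397331/23490170 ≈ -15.215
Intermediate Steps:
24907/(-1790) + 34126/(-26246) = 24907*(-1/1790) + 34126*(-1/26246) = -24907/1790 - 17063/13123 = -357397331/23490170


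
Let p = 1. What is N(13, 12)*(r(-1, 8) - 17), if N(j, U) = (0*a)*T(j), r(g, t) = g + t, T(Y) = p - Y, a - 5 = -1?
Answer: 0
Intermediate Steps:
a = 4 (a = 5 - 1 = 4)
T(Y) = 1 - Y
N(j, U) = 0 (N(j, U) = (0*4)*(1 - j) = 0*(1 - j) = 0)
N(13, 12)*(r(-1, 8) - 17) = 0*((-1 + 8) - 17) = 0*(7 - 17) = 0*(-10) = 0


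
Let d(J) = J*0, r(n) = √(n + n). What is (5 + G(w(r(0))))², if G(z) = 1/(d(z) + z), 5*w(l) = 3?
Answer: 400/9 ≈ 44.444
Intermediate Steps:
r(n) = √2*√n (r(n) = √(2*n) = √2*√n)
d(J) = 0
w(l) = ⅗ (w(l) = (⅕)*3 = ⅗)
G(z) = 1/z (G(z) = 1/(0 + z) = 1/z)
(5 + G(w(r(0))))² = (5 + 1/(⅗))² = (5 + 5/3)² = (20/3)² = 400/9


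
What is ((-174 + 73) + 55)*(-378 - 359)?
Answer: 33902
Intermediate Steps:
((-174 + 73) + 55)*(-378 - 359) = (-101 + 55)*(-737) = -46*(-737) = 33902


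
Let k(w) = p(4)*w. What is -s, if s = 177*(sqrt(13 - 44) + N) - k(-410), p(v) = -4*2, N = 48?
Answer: -5216 - 177*I*sqrt(31) ≈ -5216.0 - 985.49*I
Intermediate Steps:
p(v) = -8
k(w) = -8*w
s = 5216 + 177*I*sqrt(31) (s = 177*(sqrt(13 - 44) + 48) - (-8)*(-410) = 177*(sqrt(-31) + 48) - 1*3280 = 177*(I*sqrt(31) + 48) - 3280 = 177*(48 + I*sqrt(31)) - 3280 = (8496 + 177*I*sqrt(31)) - 3280 = 5216 + 177*I*sqrt(31) ≈ 5216.0 + 985.49*I)
-s = -(5216 + 177*I*sqrt(31)) = -5216 - 177*I*sqrt(31)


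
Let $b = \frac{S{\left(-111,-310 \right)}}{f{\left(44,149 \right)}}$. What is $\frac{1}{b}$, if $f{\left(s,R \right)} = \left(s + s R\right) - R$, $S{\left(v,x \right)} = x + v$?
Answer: $- \frac{6451}{421} \approx -15.323$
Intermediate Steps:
$S{\left(v,x \right)} = v + x$
$f{\left(s,R \right)} = s - R + R s$ ($f{\left(s,R \right)} = \left(s + R s\right) - R = s - R + R s$)
$b = - \frac{421}{6451}$ ($b = \frac{-111 - 310}{44 - 149 + 149 \cdot 44} = - \frac{421}{44 - 149 + 6556} = - \frac{421}{6451} \approx -0.065261$)
$\frac{1}{b} = \frac{1}{- \frac{421}{6451}} = - \frac{6451}{421}$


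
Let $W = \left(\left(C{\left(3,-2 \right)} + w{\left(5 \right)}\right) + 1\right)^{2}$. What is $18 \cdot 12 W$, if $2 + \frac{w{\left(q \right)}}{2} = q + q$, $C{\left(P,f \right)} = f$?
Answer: $48600$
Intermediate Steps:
$w{\left(q \right)} = -4 + 4 q$ ($w{\left(q \right)} = -4 + 2 \left(q + q\right) = -4 + 2 \cdot 2 q = -4 + 4 q$)
$W = 225$ ($W = \left(\left(-2 + \left(-4 + 4 \cdot 5\right)\right) + 1\right)^{2} = \left(\left(-2 + \left(-4 + 20\right)\right) + 1\right)^{2} = \left(\left(-2 + 16\right) + 1\right)^{2} = \left(14 + 1\right)^{2} = 15^{2} = 225$)
$18 \cdot 12 W = 18 \cdot 12 \cdot 225 = 216 \cdot 225 = 48600$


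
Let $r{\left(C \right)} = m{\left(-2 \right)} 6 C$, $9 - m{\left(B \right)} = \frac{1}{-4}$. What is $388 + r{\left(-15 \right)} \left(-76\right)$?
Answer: $63658$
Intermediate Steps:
$m{\left(B \right)} = \frac{37}{4}$ ($m{\left(B \right)} = 9 - \frac{1}{-4} = 9 - - \frac{1}{4} = 9 + \frac{1}{4} = \frac{37}{4}$)
$r{\left(C \right)} = \frac{111 C}{2}$ ($r{\left(C \right)} = \frac{37}{4} \cdot 6 C = \frac{111 C}{2}$)
$388 + r{\left(-15 \right)} \left(-76\right) = 388 + \frac{111}{2} \left(-15\right) \left(-76\right) = 388 - -63270 = 388 + 63270 = 63658$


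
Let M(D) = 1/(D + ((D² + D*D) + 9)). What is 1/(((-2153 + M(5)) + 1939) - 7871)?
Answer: -64/517439 ≈ -0.00012369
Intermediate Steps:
M(D) = 1/(9 + D + 2*D²) (M(D) = 1/(D + ((D² + D²) + 9)) = 1/(D + (2*D² + 9)) = 1/(D + (9 + 2*D²)) = 1/(9 + D + 2*D²))
1/(((-2153 + M(5)) + 1939) - 7871) = 1/(((-2153 + 1/(9 + 5 + 2*5²)) + 1939) - 7871) = 1/(((-2153 + 1/(9 + 5 + 2*25)) + 1939) - 7871) = 1/(((-2153 + 1/(9 + 5 + 50)) + 1939) - 7871) = 1/(((-2153 + 1/64) + 1939) - 7871) = 1/((-137791/64 + 1939) - 7871) = 1/(-13695/64 - 7871) = 1/(-517439/64) = -64/517439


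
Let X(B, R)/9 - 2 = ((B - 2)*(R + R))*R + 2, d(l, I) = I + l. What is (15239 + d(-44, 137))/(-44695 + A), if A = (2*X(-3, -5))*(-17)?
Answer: 15332/30581 ≈ 0.50136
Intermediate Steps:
X(B, R) = 36 + 18*R²*(-2 + B) (X(B, R) = 18 + 9*(((B - 2)*(R + R))*R + 2) = 18 + 9*(((-2 + B)*(2*R))*R + 2) = 18 + 9*((2*R*(-2 + B))*R + 2) = 18 + 9*(2*R²*(-2 + B) + 2) = 18 + 9*(2 + 2*R²*(-2 + B)) = 18 + (18 + 18*R²*(-2 + B)) = 36 + 18*R²*(-2 + B))
A = 75276 (A = (2*(36 - 36*(-5)² + 18*(-3)*(-5)²))*(-17) = (2*(36 - 36*25 + 18*(-3)*25))*(-17) = (2*(36 - 900 - 1350))*(-17) = (2*(-2214))*(-17) = -4428*(-17) = 75276)
(15239 + d(-44, 137))/(-44695 + A) = (15239 + (137 - 44))/(-44695 + 75276) = (15239 + 93)/30581 = 15332*(1/30581) = 15332/30581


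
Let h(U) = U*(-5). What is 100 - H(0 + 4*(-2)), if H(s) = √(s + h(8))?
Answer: 100 - 4*I*√3 ≈ 100.0 - 6.9282*I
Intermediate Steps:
h(U) = -5*U
H(s) = √(-40 + s) (H(s) = √(s - 5*8) = √(s - 40) = √(-40 + s))
100 - H(0 + 4*(-2)) = 100 - √(-40 + (0 + 4*(-2))) = 100 - √(-40 + (0 - 8)) = 100 - √(-40 - 8) = 100 - √(-48) = 100 - 4*I*√3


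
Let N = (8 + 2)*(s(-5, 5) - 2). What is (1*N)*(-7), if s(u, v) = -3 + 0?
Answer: 350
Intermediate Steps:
s(u, v) = -3
N = -50 (N = (8 + 2)*(-3 - 2) = 10*(-5) = -50)
(1*N)*(-7) = (1*(-50))*(-7) = -50*(-7) = 350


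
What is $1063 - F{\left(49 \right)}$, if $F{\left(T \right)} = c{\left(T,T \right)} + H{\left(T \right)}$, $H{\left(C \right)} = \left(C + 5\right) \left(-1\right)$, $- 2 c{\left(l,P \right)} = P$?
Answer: $\frac{2283}{2} \approx 1141.5$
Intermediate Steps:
$c{\left(l,P \right)} = - \frac{P}{2}$
$H{\left(C \right)} = -5 - C$ ($H{\left(C \right)} = \left(5 + C\right) \left(-1\right) = -5 - C$)
$F{\left(T \right)} = -5 - \frac{3 T}{2}$ ($F{\left(T \right)} = - \frac{T}{2} - \left(5 + T\right) = -5 - \frac{3 T}{2}$)
$1063 - F{\left(49 \right)} = 1063 - \left(-5 - \frac{147}{2}\right) = 1063 - - \frac{157}{2} = 1063 + \frac{157}{2} = \frac{2283}{2}$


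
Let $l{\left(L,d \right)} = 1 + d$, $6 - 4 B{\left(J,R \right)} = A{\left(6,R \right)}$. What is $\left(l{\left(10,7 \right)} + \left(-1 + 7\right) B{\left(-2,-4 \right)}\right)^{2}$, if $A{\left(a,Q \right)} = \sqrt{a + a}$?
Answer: $316 - 102 \sqrt{3} \approx 139.33$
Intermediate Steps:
$A{\left(a,Q \right)} = \sqrt{2} \sqrt{a}$ ($A{\left(a,Q \right)} = \sqrt{2 a} = \sqrt{2} \sqrt{a}$)
$B{\left(J,R \right)} = \frac{3}{2} - \frac{\sqrt{3}}{2}$ ($B{\left(J,R \right)} = \frac{3}{2} - \frac{\sqrt{2} \sqrt{6}}{4} = \frac{3}{2} - \frac{2 \sqrt{3}}{4} = \frac{3}{2} - \frac{\sqrt{3}}{2}$)
$\left(l{\left(10,7 \right)} + \left(-1 + 7\right) B{\left(-2,-4 \right)}\right)^{2} = \left(\left(1 + 7\right) + \left(-1 + 7\right) \left(\frac{3}{2} - \frac{\sqrt{3}}{2}\right)\right)^{2} = \left(8 + 6 \left(\frac{3}{2} - \frac{\sqrt{3}}{2}\right)\right)^{2} = \left(8 + \left(9 - 3 \sqrt{3}\right)\right)^{2} = \left(17 - 3 \sqrt{3}\right)^{2}$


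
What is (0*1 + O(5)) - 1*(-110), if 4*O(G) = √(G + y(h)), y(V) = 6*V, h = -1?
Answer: 110 + I/4 ≈ 110.0 + 0.25*I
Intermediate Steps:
O(G) = √(-6 + G)/4 (O(G) = √(G + 6*(-1))/4 = √(G - 6)/4 = √(-6 + G)/4)
(0*1 + O(5)) - 1*(-110) = (0*1 + √(-6 + 5)/4) - 1*(-110) = (0 + √(-1)/4) + 110 = (0 + I/4) + 110 = I/4 + 110 = 110 + I/4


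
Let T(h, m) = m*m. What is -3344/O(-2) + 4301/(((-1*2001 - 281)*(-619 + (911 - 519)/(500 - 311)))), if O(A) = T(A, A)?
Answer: -31777308937/38011274 ≈ -836.00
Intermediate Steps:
T(h, m) = m²
O(A) = A²
-3344/O(-2) + 4301/(((-1*2001 - 281)*(-619 + (911 - 519)/(500 - 311)))) = -3344/((-2)²) + 4301/(((-1*2001 - 281)*(-619 + (911 - 519)/(500 - 311)))) = -3344/4 + 4301/(((-2001 - 281)*(-619 + 392/189))) = -3344*¼ + 4301/((-2282*(-619 + 392*(1/189)))) = -836 + 4301/((-2282*(-619 + 56/27))) = -836 + 4301/((-2282*(-16657/27))) = -836 + 4301/(38011274/27) = -836 + 4301*(27/38011274) = -836 + 116127/38011274 = -31777308937/38011274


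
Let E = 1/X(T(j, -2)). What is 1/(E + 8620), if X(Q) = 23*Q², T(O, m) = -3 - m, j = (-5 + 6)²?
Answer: 23/198261 ≈ 0.00011601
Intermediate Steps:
j = 1 (j = 1² = 1)
E = 1/23 (E = 1/(23*(-3 - 1*(-2))²) = 1/(23*(-3 + 2)²) = 1/(23*(-1)²) = 1/(23*1) = 1/23 ≈ 0.043478)
1/(E + 8620) = 1/(1/23 + 8620) = 1/(198261/23) = 23/198261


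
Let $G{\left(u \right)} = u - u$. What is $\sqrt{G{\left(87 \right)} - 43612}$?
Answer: $2 i \sqrt{10903} \approx 208.83 i$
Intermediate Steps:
$G{\left(u \right)} = 0$
$\sqrt{G{\left(87 \right)} - 43612} = \sqrt{0 - 43612} = \sqrt{-43612} = 2 i \sqrt{10903}$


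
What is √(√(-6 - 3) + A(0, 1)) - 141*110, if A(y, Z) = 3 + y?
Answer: -15510 + √(3 + 3*I) ≈ -15508.0 + 0.78824*I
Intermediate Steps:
√(√(-6 - 3) + A(0, 1)) - 141*110 = √(√(-6 - 3) + (3 + 0)) - 141*110 = √(√(-9) + 3) - 15510 = √(3*I + 3) - 15510 = √(3 + 3*I) - 15510 = -15510 + √(3 + 3*I)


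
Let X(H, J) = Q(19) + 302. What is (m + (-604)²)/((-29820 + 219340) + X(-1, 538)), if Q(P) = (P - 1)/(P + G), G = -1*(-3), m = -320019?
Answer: 492767/2088051 ≈ 0.23599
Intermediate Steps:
G = 3
Q(P) = (-1 + P)/(3 + P) (Q(P) = (P - 1)/(P + 3) = (-1 + P)/(3 + P))
X(H, J) = 3331/11 (X(H, J) = (-1 + 19)/(3 + 19) + 302 = 18/22 + 302 = (1/22)*18 + 302 = 9/11 + 302 = 3331/11)
(m + (-604)²)/((-29820 + 219340) + X(-1, 538)) = (-320019 + (-604)²)/((-29820 + 219340) + 3331/11) = (-320019 + 364816)/(189520 + 3331/11) = 44797/(2088051/11) = 44797*(11/2088051) = 492767/2088051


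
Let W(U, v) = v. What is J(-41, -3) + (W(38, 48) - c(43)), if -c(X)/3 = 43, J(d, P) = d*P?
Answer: 300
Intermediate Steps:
J(d, P) = P*d
c(X) = -129 (c(X) = -3*43 = -129)
J(-41, -3) + (W(38, 48) - c(43)) = -3*(-41) + (48 - 1*(-129)) = 123 + (48 + 129) = 123 + 177 = 300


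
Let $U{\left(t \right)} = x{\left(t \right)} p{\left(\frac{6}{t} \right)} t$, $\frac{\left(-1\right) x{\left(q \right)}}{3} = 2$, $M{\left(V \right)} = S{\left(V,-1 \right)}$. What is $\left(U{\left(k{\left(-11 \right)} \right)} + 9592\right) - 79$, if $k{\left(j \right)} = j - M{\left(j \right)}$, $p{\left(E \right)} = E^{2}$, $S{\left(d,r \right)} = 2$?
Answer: $\frac{123885}{13} \approx 9529.6$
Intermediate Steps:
$M{\left(V \right)} = 2$
$x{\left(q \right)} = -6$ ($x{\left(q \right)} = \left(-3\right) 2 = -6$)
$k{\left(j \right)} = -2 + j$ ($k{\left(j \right)} = j - 2 = -2 + j$)
$U{\left(t \right)} = - \frac{216}{t}$ ($U{\left(t \right)} = - 6 \left(\frac{6}{t}\right)^{2} t = - 6 \frac{36}{t^{2}} t = - \frac{216}{t^{2}} t = - \frac{216}{t}$)
$\left(U{\left(k{\left(-11 \right)} \right)} + 9592\right) - 79 = \left(- \frac{216}{-2 - 11} + 9592\right) - 79 = \left(- \frac{216}{-13} + 9592\right) - 79 = \left(\left(-216\right) \left(- \frac{1}{13}\right) + 9592\right) - 79 = \left(\frac{216}{13} + 9592\right) - 79 = \frac{124912}{13} - 79 = \frac{123885}{13}$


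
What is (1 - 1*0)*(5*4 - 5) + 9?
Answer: 24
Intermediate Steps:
(1 - 1*0)*(5*4 - 5) + 9 = (1 + 0)*(20 - 5) + 9 = 1*15 + 9 = 15 + 9 = 24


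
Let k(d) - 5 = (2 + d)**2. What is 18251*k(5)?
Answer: 985554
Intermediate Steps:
k(d) = 5 + (2 + d)**2
18251*k(5) = 18251*(5 + (2 + 5)**2) = 18251*(5 + 7**2) = 18251*(5 + 49) = 18251*54 = 985554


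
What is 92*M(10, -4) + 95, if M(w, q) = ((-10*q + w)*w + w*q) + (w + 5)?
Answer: 43795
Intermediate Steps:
M(w, q) = 5 + w + q*w + w*(w - 10*q) (M(w, q) = ((w - 10*q)*w + q*w) + (5 + w) = (w*(w - 10*q) + q*w) + (5 + w) = (q*w + w*(w - 10*q)) + (5 + w) = 5 + w + q*w + w*(w - 10*q))
92*M(10, -4) + 95 = 92*(5 + 10 + 10**2 - 9*(-4)*10) + 95 = 92*(5 + 10 + 100 + 360) + 95 = 92*475 + 95 = 43700 + 95 = 43795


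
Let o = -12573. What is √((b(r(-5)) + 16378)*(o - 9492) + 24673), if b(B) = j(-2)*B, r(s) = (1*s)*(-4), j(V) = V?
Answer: I*√360473297 ≈ 18986.0*I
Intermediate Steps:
r(s) = -4*s (r(s) = s*(-4) = -4*s)
b(B) = -2*B
√((b(r(-5)) + 16378)*(o - 9492) + 24673) = √((-(-8)*(-5) + 16378)*(-12573 - 9492) + 24673) = √((-2*20 + 16378)*(-22065) + 24673) = √((-40 + 16378)*(-22065) + 24673) = √(16338*(-22065) + 24673) = √(-360497970 + 24673) = √(-360473297) = I*√360473297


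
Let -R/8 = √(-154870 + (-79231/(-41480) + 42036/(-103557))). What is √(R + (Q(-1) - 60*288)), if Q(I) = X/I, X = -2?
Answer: √(-553486972054373427550 - 2505734210*I*√1619947411110890598370)/178981015 ≈ 11.927 - 131.99*I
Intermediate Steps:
Q(I) = -2/I
R = -14*I*√1619947411110890598370/178981015 (R = -8*√(-154870 + (-79231/(-41480) + 42036/(-103557))) = -8*√(-154870 + (-79231*(-1/41480) + 42036*(-1/103557))) = -8*√(-154870 + (79231/41480 - 14012/34519)) = -8*√(-154870 + 2153757129/1431848120) = -14*I*√1619947411110890598370/178981015 ≈ -3148.3*I)
√(R + (Q(-1) - 60*288)) = √(-14*I*√1619947411110890598370/178981015 + (-2/(-1) - 60*288)) = √(-14*I*√1619947411110890598370/178981015 + (-2*(-1) - 17280)) = √(-14*I*√1619947411110890598370/178981015 + (2 - 17280)) = √(-14*I*√1619947411110890598370/178981015 - 17278) = √(-17278 - 14*I*√1619947411110890598370/178981015)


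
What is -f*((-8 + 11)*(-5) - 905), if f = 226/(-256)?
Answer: -12995/16 ≈ -812.19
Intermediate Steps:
f = -113/128 (f = 226*(-1/256) = -113/128 ≈ -0.88281)
-f*((-8 + 11)*(-5) - 905) = -(-113)*((-8 + 11)*(-5) - 905)/128 = -(-113)*(3*(-5) - 905)/128 = -(-113)*(-15 - 905)/128 = -(-113)*(-920)/128 = -1*12995/16 = -12995/16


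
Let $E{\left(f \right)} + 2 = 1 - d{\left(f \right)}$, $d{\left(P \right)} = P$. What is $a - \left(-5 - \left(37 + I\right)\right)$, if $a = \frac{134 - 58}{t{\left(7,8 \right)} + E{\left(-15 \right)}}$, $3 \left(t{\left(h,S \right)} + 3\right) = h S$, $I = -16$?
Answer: $\frac{2542}{89} \approx 28.562$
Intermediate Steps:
$t{\left(h,S \right)} = -3 + \frac{S h}{3}$ ($t{\left(h,S \right)} = -3 + \frac{h S}{3} = -3 + \frac{S h}{3}$)
$E{\left(f \right)} = -1 - f$ ($E{\left(f \right)} = -2 - \left(-1 + f\right) = -1 - f$)
$a = \frac{228}{89}$ ($a = \frac{134 - 58}{\left(-3 + \frac{1}{3} \cdot 8 \cdot 7\right) - -14} = \frac{76}{\left(-3 + \frac{56}{3}\right) + \left(-1 + 15\right)} = \frac{76}{\frac{47}{3} + 14} = \frac{76}{\frac{89}{3}} = 76 \cdot \frac{3}{89} = \frac{228}{89} \approx 2.5618$)
$a - \left(-5 - \left(37 + I\right)\right) = \frac{228}{89} - \left(-5 - 21\right) = \frac{228}{89} - -26 = \frac{228}{89} + 26 = \frac{2542}{89}$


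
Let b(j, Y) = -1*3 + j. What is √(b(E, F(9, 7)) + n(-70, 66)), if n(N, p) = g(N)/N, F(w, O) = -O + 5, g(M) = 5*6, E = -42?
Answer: I*√2226/7 ≈ 6.7401*I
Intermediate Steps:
g(M) = 30
F(w, O) = 5 - O
n(N, p) = 30/N
b(j, Y) = -3 + j
√(b(E, F(9, 7)) + n(-70, 66)) = √((-3 - 42) + 30/(-70)) = √(-45 + 30*(-1/70)) = √(-45 - 3/7) = √(-318/7) = I*√2226/7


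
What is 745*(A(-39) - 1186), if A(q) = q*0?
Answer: -883570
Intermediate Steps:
A(q) = 0
745*(A(-39) - 1186) = 745*(0 - 1186) = 745*(-1186) = -883570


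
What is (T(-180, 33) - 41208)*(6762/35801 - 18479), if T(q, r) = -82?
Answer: 27315808972930/35801 ≈ 7.6299e+8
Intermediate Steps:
(T(-180, 33) - 41208)*(6762/35801 - 18479) = (-82 - 41208)*(6762/35801 - 18479) = -41290*(6762*(1/35801) - 18479) = -41290*(6762/35801 - 18479) = -41290*(-661559917/35801) = 27315808972930/35801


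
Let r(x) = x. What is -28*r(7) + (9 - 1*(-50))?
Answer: -137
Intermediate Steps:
-28*r(7) + (9 - 1*(-50)) = -28*7 + (9 - 1*(-50)) = -196 + (9 + 50) = -196 + 59 = -137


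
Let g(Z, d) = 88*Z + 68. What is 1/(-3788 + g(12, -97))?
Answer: -1/2664 ≈ -0.00037538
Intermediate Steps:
g(Z, d) = 68 + 88*Z
1/(-3788 + g(12, -97)) = 1/(-3788 + (68 + 88*12)) = 1/(-3788 + (68 + 1056)) = 1/(-3788 + 1124) = 1/(-2664) = -1/2664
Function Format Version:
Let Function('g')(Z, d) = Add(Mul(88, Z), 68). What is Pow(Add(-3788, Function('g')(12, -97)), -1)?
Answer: Rational(-1, 2664) ≈ -0.00037538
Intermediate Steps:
Function('g')(Z, d) = Add(68, Mul(88, Z))
Pow(Add(-3788, Function('g')(12, -97)), -1) = Pow(Add(-3788, Add(68, Mul(88, 12))), -1) = Pow(Add(-3788, Add(68, 1056)), -1) = Pow(Add(-3788, 1124), -1) = Pow(-2664, -1) = Rational(-1, 2664)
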